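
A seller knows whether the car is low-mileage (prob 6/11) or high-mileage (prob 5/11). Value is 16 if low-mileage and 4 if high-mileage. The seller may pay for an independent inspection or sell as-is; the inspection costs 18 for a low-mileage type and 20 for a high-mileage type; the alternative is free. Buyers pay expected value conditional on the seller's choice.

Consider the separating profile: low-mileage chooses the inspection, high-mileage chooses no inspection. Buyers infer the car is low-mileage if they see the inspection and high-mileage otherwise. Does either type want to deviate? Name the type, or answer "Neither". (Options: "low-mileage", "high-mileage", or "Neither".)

low-mileage

The inspection pays 16; no inspection pays 4.
low-mileage: assigned the inspection, nets 16 − 18 = -2; deviating to no inspection nets 4.
high-mileage: assigned no inspection, nets 4; deviating to the inspection nets 16 − 20 = -4.
The low-mileage type gains 6 by deviating.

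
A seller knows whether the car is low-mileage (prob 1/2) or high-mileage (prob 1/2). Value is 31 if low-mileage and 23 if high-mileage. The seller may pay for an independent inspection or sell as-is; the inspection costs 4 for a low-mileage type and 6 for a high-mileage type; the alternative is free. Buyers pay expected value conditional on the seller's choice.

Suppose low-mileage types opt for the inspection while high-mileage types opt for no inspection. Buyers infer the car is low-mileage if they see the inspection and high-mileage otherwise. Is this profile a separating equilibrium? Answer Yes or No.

Under these beliefs, the inspection earns price 31 and no inspection earns price 23.
low-mileage: the inspection nets 31 − 4 = 27; no inspection nets 23. low-mileage prefers the inspection.
high-mileage: the inspection nets 31 − 6 = 25; no inspection nets 23. high-mileage would deviate to the inspection.
high-mileage has a profitable deviation, so the profile is not an equilibrium.

No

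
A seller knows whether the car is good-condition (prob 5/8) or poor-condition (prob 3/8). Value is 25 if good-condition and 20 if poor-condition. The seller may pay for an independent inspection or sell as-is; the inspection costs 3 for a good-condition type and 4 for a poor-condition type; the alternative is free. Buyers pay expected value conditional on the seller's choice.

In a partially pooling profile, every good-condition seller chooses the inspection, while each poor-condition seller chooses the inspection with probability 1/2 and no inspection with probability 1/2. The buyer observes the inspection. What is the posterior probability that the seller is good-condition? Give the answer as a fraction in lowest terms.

10/13

P(the inspection) = (5/8)·1 + (3/8)·(1/2) = 13/16.
By Bayes' rule, P(good-condition | the inspection) = (5/8) / (13/16) = 10/13.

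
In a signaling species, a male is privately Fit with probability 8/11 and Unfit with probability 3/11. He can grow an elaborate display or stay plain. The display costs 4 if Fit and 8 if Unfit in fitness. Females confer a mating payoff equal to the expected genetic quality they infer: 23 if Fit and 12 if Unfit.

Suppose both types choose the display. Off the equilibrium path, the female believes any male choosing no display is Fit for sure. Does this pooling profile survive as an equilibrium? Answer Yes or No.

On path, the female holds the prior and pays 8/11·23 + 3/11·12 = 20. Off path (no display), believing Fit, it pays 23.
Fit: the display nets 20 − 4 = 16; no display nets 23. Fit would deviate.
Unfit: the display nets 20 − 8 = 12; no display nets 23. Unfit would deviate.
A type deviates, so pooling fails.

No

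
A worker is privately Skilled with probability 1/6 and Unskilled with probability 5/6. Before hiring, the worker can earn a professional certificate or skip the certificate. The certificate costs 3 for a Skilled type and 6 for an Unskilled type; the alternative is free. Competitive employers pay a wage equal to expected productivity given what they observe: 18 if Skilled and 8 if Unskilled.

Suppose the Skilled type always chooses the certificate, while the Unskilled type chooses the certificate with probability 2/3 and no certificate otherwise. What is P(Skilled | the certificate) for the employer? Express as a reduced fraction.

P(the certificate) = (1/6)·1 + (5/6)·(2/3) = 13/18.
By Bayes' rule, P(Skilled | the certificate) = (1/6) / (13/18) = 3/13.

3/13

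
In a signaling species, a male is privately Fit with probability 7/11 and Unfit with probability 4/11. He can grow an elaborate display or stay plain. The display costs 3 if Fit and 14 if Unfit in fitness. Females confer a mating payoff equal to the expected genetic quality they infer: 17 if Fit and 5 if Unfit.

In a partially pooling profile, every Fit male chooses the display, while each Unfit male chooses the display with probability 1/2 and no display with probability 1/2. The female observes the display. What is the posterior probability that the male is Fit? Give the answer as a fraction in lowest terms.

P(the display) = (7/11)·1 + (4/11)·(1/2) = 9/11.
By Bayes' rule, P(Fit | the display) = (7/11) / (9/11) = 7/9.

7/9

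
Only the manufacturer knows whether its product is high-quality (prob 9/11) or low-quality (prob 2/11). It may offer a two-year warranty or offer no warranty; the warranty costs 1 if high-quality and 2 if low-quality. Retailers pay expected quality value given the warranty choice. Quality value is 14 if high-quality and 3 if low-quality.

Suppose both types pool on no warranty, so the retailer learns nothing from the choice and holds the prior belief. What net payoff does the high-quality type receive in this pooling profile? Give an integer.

12

Pooled price = 9/11·14 + 2/11·3 = 12.
high-quality pays no cost for no warranty, so net payoff = 12.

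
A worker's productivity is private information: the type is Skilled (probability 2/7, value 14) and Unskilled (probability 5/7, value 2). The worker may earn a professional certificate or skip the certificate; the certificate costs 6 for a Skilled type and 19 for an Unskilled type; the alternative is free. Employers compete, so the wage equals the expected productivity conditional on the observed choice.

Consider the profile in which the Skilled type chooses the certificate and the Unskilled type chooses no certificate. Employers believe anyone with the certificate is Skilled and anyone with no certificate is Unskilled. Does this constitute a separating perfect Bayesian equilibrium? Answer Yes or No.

Yes

Under these beliefs, the certificate earns wage 14 and no certificate earns wage 2.
Skilled: the certificate nets 14 − 6 = 8; no certificate nets 2. Skilled prefers the certificate.
Unskilled: the certificate nets 14 − 19 = -5; no certificate nets 2. Unskilled prefers no certificate.
Neither type deviates, so the separating profile is an equilibrium.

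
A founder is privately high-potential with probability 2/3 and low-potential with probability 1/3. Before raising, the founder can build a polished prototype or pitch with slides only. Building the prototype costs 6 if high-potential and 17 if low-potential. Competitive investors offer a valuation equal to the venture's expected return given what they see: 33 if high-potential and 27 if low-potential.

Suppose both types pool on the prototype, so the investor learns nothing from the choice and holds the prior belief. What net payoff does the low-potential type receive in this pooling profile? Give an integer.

Pooled valuation = 2/3·33 + 1/3·27 = 31.
low-potential pays cost 17 for the prototype, so net payoff = 31 − 17 = 14.

14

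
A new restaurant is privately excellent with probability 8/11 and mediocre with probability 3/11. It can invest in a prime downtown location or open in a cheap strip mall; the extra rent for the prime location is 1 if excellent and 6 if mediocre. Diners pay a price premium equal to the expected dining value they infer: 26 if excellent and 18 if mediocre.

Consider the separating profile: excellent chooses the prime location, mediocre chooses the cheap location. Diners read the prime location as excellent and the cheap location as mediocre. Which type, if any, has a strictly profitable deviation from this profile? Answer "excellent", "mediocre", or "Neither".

The prime location pays 26; the cheap location pays 18.
excellent: assigned the prime location, nets 26 − 1 = 25; deviating to the cheap location nets 18.
mediocre: assigned the cheap location, nets 18; deviating to the prime location nets 26 − 6 = 20.
The mediocre type gains 2 by deviating.

mediocre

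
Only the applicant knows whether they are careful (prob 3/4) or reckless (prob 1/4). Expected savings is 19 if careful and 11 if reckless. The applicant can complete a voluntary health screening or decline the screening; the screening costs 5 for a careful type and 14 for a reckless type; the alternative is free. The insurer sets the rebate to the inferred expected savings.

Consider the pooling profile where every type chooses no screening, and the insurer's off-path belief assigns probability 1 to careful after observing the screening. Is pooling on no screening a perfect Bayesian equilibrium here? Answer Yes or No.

Yes

On path, the insurer holds the prior and pays 3/4·19 + 1/4·11 = 17. Off path (the screening), believing careful, it pays 19.
careful: no screening nets 17; the screening nets 19 − 5 = 14. careful stays.
reckless: no screening nets 17; the screening nets 19 − 14 = 5. reckless stays.
No type deviates, so pooling is sustained.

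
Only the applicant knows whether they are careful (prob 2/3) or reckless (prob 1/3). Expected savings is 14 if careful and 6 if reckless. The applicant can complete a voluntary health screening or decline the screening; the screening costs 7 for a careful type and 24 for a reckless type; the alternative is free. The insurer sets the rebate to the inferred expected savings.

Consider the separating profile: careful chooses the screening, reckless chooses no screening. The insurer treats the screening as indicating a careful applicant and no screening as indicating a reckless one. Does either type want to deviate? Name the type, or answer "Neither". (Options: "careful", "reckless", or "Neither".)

The screening pays 14; no screening pays 6.
careful: assigned the screening, nets 14 − 7 = 7; deviating to no screening nets 6.
reckless: assigned no screening, nets 6; deviating to the screening nets 14 − 24 = -10.
Both types strictly prefer their assigned action; no profitable deviation.

Neither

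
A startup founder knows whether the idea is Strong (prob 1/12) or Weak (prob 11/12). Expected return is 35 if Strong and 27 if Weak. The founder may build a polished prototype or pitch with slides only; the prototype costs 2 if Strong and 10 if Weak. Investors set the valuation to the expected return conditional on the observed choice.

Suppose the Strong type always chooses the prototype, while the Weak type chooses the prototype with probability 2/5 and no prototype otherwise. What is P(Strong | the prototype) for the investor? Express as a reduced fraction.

5/27

P(the prototype) = (1/12)·1 + (11/12)·(2/5) = 9/20.
By Bayes' rule, P(Strong | the prototype) = (1/12) / (9/20) = 5/27.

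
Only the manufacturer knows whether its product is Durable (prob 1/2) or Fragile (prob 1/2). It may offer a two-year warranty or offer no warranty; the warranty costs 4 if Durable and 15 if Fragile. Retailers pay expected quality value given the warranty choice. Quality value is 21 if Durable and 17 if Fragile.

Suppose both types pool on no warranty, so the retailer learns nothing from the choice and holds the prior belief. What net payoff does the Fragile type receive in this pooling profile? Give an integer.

19

Pooled price = 1/2·21 + 1/2·17 = 19.
Fragile pays no cost for no warranty, so net payoff = 19.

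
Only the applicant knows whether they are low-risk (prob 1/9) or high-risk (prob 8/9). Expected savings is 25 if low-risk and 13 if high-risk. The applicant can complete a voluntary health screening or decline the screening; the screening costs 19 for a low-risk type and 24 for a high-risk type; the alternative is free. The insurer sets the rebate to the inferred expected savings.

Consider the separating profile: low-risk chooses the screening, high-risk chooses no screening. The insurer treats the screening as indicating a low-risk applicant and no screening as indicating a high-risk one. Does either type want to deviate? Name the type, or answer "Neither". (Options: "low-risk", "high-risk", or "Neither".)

low-risk

The screening pays 25; no screening pays 13.
low-risk: assigned the screening, nets 25 − 19 = 6; deviating to no screening nets 13.
high-risk: assigned no screening, nets 13; deviating to the screening nets 25 − 24 = 1.
The low-risk type gains 7 by deviating.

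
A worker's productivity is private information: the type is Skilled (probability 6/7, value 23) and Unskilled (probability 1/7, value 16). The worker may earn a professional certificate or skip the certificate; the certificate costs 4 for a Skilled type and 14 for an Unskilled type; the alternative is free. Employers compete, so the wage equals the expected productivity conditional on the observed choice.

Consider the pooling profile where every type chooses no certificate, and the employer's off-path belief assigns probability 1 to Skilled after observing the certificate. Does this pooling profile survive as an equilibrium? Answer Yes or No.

Yes

On path, the employer holds the prior and pays 6/7·23 + 1/7·16 = 22. Off path (the certificate), believing Skilled, it pays 23.
Skilled: no certificate nets 22; the certificate nets 23 − 4 = 19. Skilled stays.
Unskilled: no certificate nets 22; the certificate nets 23 − 14 = 9. Unskilled stays.
No type deviates, so pooling is sustained.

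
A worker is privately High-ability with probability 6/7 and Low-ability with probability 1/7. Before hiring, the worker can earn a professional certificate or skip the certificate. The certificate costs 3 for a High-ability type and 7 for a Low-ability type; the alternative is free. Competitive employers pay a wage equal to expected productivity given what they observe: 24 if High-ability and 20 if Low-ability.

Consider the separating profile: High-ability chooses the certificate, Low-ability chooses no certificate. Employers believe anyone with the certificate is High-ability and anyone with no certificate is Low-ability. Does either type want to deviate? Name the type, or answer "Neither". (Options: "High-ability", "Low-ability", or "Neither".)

Neither

The certificate pays 24; no certificate pays 20.
High-ability: assigned the certificate, nets 24 − 3 = 21; deviating to no certificate nets 20.
Low-ability: assigned no certificate, nets 20; deviating to the certificate nets 24 − 7 = 17.
Both types strictly prefer their assigned action; no profitable deviation.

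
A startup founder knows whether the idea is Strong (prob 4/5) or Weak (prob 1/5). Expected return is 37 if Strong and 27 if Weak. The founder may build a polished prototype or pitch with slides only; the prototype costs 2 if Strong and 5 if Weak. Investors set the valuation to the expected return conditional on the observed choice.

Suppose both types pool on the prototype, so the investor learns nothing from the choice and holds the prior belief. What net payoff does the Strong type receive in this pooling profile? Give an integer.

33

Pooled valuation = 4/5·37 + 1/5·27 = 35.
Strong pays cost 2 for the prototype, so net payoff = 35 − 2 = 33.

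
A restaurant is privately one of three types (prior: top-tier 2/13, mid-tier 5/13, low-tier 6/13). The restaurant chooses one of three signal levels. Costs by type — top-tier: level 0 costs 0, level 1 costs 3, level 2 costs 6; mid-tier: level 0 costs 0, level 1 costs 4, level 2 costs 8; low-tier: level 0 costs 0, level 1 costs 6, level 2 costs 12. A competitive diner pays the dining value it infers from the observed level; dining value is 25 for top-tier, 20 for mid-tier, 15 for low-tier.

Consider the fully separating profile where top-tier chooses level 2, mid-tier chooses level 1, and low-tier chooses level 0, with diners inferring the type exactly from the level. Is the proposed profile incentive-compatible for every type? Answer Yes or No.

Separating price premiums: level 2 → 25, level 1 → 20, level 0 → 15.
top-tier (assigned level 2): level 0: 15 − 0 = 15; level 1: 20 − 3 = 17; level 2: 25 − 6 = 19. top-tier stays.
mid-tier (assigned level 1): level 0: 15 − 0 = 15; level 1: 20 − 4 = 16; level 2: 25 − 8 = 17. mid-tier prefers level 2.
low-tier (assigned level 0): level 0: 15 − 0 = 15; level 1: 20 − 6 = 14; level 2: 25 − 12 = 13. low-tier stays.
At least one type deviates; the separating profile fails.

No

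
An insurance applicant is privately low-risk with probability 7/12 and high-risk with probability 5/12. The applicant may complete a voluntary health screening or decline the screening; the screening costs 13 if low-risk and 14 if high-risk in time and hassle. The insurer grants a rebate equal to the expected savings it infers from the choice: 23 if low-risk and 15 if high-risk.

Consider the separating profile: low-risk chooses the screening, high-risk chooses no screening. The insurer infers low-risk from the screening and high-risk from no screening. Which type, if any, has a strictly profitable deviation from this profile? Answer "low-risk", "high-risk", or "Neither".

low-risk

The screening pays 23; no screening pays 15.
low-risk: assigned the screening, nets 23 − 13 = 10; deviating to no screening nets 15.
high-risk: assigned no screening, nets 15; deviating to the screening nets 23 − 14 = 9.
The low-risk type gains 5 by deviating.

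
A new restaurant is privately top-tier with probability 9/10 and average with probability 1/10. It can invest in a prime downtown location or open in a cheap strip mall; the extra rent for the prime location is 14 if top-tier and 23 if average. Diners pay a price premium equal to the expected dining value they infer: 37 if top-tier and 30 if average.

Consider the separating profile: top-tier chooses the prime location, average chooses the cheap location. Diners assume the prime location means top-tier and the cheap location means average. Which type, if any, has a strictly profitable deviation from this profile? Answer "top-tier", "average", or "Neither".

top-tier

The prime location pays 37; the cheap location pays 30.
top-tier: assigned the prime location, nets 37 − 14 = 23; deviating to the cheap location nets 30.
average: assigned the cheap location, nets 30; deviating to the prime location nets 37 − 23 = 14.
The top-tier type gains 7 by deviating.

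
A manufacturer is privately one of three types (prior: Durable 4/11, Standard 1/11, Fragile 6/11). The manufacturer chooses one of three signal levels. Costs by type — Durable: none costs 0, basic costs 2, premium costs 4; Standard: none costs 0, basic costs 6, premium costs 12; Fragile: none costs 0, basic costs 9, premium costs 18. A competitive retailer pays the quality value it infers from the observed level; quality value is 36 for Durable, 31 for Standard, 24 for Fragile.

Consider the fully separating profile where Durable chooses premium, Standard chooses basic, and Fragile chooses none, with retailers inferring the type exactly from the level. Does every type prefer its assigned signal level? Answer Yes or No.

Yes

Separating prices: premium → 36, basic → 31, none → 24.
Durable (assigned premium): none: 24 − 0 = 24; basic: 31 − 2 = 29; premium: 36 − 4 = 32. Durable stays.
Standard (assigned basic): none: 24 − 0 = 24; basic: 31 − 6 = 25; premium: 36 − 12 = 24. Standard stays.
Fragile (assigned none): none: 24 − 0 = 24; basic: 31 − 9 = 22; premium: 36 − 18 = 18. Fragile stays.
Every type prefers its assigned level; separation holds.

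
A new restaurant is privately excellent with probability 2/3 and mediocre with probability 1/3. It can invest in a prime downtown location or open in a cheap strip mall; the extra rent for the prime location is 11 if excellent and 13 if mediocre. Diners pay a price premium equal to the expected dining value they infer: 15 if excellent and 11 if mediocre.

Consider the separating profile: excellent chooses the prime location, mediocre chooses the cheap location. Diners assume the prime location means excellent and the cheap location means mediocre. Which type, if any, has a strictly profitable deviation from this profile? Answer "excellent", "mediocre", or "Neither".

excellent

The prime location pays 15; the cheap location pays 11.
excellent: assigned the prime location, nets 15 − 11 = 4; deviating to the cheap location nets 11.
mediocre: assigned the cheap location, nets 11; deviating to the prime location nets 15 − 13 = 2.
The excellent type gains 7 by deviating.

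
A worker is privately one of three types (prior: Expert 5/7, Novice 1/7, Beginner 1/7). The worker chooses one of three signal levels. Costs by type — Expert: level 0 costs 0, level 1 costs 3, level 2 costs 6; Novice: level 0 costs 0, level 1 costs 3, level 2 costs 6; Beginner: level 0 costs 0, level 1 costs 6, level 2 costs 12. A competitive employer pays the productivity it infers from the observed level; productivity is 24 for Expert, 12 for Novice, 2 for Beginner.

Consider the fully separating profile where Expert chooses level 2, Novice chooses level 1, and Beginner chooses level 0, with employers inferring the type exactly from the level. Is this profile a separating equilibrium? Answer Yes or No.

No

Separating wages: level 2 → 24, level 1 → 12, level 0 → 2.
Expert (assigned level 2): level 0: 2 − 0 = 2; level 1: 12 − 3 = 9; level 2: 24 − 6 = 18. Expert stays.
Novice (assigned level 1): level 0: 2 − 0 = 2; level 1: 12 − 3 = 9; level 2: 24 − 6 = 18. Novice prefers level 2.
Beginner (assigned level 0): level 0: 2 − 0 = 2; level 1: 12 − 6 = 6; level 2: 24 − 12 = 12. Beginner prefers level 2.
At least one type deviates; the separating profile fails.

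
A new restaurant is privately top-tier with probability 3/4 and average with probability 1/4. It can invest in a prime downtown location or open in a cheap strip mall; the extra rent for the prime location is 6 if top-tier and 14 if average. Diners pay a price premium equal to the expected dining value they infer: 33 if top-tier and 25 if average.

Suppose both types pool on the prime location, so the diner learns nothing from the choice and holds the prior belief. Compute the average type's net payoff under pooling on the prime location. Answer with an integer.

17

Pooled price premium = 3/4·33 + 1/4·25 = 31.
average pays cost 14 for the prime location, so net payoff = 31 − 14 = 17.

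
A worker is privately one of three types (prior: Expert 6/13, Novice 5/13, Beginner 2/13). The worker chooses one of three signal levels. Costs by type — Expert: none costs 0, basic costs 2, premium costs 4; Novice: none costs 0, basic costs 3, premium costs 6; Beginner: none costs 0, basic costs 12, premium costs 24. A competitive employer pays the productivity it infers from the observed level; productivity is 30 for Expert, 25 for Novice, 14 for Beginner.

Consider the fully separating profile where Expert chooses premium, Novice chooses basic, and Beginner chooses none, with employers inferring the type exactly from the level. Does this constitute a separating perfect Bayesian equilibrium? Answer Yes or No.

No

Separating wages: premium → 30, basic → 25, none → 14.
Expert (assigned premium): none: 14 − 0 = 14; basic: 25 − 2 = 23; premium: 30 − 4 = 26. Expert stays.
Novice (assigned basic): none: 14 − 0 = 14; basic: 25 − 3 = 22; premium: 30 − 6 = 24. Novice prefers premium.
Beginner (assigned none): none: 14 − 0 = 14; basic: 25 − 12 = 13; premium: 30 − 24 = 6. Beginner stays.
At least one type deviates; the separating profile fails.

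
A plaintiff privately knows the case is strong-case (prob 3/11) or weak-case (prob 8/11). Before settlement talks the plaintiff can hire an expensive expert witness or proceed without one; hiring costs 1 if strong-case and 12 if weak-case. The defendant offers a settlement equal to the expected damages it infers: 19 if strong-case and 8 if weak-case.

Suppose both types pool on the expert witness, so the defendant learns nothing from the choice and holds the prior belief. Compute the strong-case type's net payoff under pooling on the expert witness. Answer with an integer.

Pooled settlement = 3/11·19 + 8/11·8 = 11.
strong-case pays cost 1 for the expert witness, so net payoff = 11 − 1 = 10.

10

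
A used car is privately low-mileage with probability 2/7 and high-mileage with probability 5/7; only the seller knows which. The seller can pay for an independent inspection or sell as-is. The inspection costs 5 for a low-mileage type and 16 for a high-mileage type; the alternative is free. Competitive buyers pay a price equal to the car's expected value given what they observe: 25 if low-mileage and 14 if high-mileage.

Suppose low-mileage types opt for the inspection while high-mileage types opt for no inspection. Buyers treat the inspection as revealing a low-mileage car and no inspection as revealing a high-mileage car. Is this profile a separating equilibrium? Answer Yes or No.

Under these beliefs, the inspection earns price 25 and no inspection earns price 14.
low-mileage: the inspection nets 25 − 5 = 20; no inspection nets 14. low-mileage prefers the inspection.
high-mileage: the inspection nets 25 − 16 = 9; no inspection nets 14. high-mileage prefers no inspection.
Neither type deviates, so the separating profile is an equilibrium.

Yes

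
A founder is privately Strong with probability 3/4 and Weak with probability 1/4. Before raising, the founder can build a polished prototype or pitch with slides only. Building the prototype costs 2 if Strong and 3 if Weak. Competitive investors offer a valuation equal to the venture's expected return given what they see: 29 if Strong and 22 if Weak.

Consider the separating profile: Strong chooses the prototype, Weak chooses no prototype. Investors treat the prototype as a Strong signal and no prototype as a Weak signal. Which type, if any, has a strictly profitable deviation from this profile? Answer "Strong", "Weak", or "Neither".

The prototype pays 29; no prototype pays 22.
Strong: assigned the prototype, nets 29 − 2 = 27; deviating to no prototype nets 22.
Weak: assigned no prototype, nets 22; deviating to the prototype nets 29 − 3 = 26.
The Weak type gains 4 by deviating.

Weak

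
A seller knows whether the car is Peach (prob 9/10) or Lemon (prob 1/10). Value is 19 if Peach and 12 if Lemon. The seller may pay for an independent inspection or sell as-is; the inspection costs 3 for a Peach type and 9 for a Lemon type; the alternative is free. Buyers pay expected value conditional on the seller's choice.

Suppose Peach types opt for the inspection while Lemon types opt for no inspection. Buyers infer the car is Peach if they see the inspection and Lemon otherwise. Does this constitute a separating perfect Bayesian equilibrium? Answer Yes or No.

Under these beliefs, the inspection earns price 19 and no inspection earns price 12.
Peach: the inspection nets 19 − 3 = 16; no inspection nets 12. Peach prefers the inspection.
Lemon: the inspection nets 19 − 9 = 10; no inspection nets 12. Lemon prefers no inspection.
Neither type deviates, so the separating profile is an equilibrium.

Yes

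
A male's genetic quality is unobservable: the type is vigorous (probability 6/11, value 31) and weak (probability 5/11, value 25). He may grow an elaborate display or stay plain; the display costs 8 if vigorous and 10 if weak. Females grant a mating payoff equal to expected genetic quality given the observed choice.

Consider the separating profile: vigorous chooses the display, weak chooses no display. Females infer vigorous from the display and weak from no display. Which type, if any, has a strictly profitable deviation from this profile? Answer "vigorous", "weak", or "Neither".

The display pays 31; no display pays 25.
vigorous: assigned the display, nets 31 − 8 = 23; deviating to no display nets 25.
weak: assigned no display, nets 25; deviating to the display nets 31 − 10 = 21.
The vigorous type gains 2 by deviating.

vigorous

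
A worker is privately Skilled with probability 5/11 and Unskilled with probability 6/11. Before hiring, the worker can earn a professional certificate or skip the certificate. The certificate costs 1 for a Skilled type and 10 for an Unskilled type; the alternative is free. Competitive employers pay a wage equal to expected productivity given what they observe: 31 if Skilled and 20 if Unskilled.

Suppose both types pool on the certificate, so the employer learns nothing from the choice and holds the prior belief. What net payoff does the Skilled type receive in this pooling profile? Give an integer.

Pooled wage = 5/11·31 + 6/11·20 = 25.
Skilled pays cost 1 for the certificate, so net payoff = 25 − 1 = 24.

24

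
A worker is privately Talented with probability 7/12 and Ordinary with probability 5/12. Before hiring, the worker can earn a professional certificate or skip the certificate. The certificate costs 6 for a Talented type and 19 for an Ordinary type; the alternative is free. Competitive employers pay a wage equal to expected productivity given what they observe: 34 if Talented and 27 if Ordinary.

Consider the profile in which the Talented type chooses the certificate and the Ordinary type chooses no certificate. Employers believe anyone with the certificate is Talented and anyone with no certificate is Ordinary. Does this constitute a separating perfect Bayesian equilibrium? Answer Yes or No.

Under these beliefs, the certificate earns wage 34 and no certificate earns wage 27.
Talented: the certificate nets 34 − 6 = 28; no certificate nets 27. Talented prefers the certificate.
Ordinary: the certificate nets 34 − 19 = 15; no certificate nets 27. Ordinary prefers no certificate.
Neither type deviates, so the separating profile is an equilibrium.

Yes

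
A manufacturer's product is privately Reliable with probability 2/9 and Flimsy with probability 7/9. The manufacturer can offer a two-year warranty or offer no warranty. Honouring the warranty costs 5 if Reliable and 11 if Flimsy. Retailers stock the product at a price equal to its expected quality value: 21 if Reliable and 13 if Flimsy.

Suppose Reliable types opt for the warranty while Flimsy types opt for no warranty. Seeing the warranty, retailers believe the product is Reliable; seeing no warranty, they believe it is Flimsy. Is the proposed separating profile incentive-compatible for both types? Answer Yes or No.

Under these beliefs, the warranty earns price 21 and no warranty earns price 13.
Reliable: the warranty nets 21 − 5 = 16; no warranty nets 13. Reliable prefers the warranty.
Flimsy: the warranty nets 21 − 11 = 10; no warranty nets 13. Flimsy prefers no warranty.
Neither type deviates, so the separating profile is an equilibrium.

Yes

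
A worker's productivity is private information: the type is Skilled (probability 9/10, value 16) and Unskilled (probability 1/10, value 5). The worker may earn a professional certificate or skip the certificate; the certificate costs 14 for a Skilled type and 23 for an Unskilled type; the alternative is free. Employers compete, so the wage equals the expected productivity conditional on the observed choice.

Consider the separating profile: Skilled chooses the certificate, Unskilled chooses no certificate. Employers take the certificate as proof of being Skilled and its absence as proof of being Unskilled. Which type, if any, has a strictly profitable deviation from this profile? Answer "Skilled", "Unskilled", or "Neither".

The certificate pays 16; no certificate pays 5.
Skilled: assigned the certificate, nets 16 − 14 = 2; deviating to no certificate nets 5.
Unskilled: assigned no certificate, nets 5; deviating to the certificate nets 16 − 23 = -7.
The Skilled type gains 3 by deviating.

Skilled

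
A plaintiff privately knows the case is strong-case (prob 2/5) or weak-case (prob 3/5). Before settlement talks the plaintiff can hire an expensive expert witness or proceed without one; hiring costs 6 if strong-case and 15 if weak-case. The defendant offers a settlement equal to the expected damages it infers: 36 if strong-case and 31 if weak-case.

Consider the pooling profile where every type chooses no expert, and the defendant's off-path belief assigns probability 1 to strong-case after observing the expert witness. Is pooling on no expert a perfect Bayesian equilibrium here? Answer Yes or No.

Yes

On path, the defendant holds the prior and pays 2/5·36 + 3/5·31 = 33. Off path (the expert witness), believing strong-case, it pays 36.
strong-case: no expert nets 33; the expert witness nets 36 − 6 = 30. strong-case stays.
weak-case: no expert nets 33; the expert witness nets 36 − 15 = 21. weak-case stays.
No type deviates, so pooling is sustained.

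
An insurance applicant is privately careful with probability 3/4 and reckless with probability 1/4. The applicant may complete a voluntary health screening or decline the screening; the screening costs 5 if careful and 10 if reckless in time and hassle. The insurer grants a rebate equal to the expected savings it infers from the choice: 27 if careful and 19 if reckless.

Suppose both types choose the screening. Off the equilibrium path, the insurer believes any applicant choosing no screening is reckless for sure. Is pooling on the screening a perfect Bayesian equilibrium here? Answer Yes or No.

No

On path, the insurer holds the prior and pays 3/4·27 + 1/4·19 = 25. Off path (no screening), believing reckless, it pays 19.
careful: the screening nets 25 − 5 = 20; no screening nets 19. careful stays.
reckless: the screening nets 25 − 10 = 15; no screening nets 19. reckless would deviate.
A type deviates, so pooling fails.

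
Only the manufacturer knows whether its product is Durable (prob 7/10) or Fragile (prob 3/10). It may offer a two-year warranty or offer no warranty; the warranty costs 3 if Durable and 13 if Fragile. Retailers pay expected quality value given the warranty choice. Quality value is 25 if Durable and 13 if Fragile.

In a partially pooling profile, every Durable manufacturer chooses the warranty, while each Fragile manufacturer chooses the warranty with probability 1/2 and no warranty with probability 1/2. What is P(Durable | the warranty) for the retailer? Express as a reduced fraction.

14/17

P(the warranty) = (7/10)·1 + (3/10)·(1/2) = 17/20.
By Bayes' rule, P(Durable | the warranty) = (7/10) / (17/20) = 14/17.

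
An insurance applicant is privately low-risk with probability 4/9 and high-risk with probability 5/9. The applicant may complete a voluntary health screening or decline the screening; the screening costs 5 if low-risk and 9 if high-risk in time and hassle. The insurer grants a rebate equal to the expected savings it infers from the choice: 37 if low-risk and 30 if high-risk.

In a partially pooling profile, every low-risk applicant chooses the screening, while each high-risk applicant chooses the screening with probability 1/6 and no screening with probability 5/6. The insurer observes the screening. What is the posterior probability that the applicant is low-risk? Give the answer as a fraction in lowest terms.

24/29

P(the screening) = (4/9)·1 + (5/9)·(1/6) = 29/54.
By Bayes' rule, P(low-risk | the screening) = (4/9) / (29/54) = 24/29.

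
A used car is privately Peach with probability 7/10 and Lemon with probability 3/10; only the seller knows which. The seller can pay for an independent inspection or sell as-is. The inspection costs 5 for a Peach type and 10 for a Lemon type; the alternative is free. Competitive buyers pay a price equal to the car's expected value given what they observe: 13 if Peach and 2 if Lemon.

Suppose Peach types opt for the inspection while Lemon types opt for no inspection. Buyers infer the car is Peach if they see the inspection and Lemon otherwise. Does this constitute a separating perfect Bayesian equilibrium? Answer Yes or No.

Under these beliefs, the inspection earns price 13 and no inspection earns price 2.
Peach: the inspection nets 13 − 5 = 8; no inspection nets 2. Peach prefers the inspection.
Lemon: the inspection nets 13 − 10 = 3; no inspection nets 2. Lemon would deviate to the inspection.
Lemon has a profitable deviation, so the profile is not an equilibrium.

No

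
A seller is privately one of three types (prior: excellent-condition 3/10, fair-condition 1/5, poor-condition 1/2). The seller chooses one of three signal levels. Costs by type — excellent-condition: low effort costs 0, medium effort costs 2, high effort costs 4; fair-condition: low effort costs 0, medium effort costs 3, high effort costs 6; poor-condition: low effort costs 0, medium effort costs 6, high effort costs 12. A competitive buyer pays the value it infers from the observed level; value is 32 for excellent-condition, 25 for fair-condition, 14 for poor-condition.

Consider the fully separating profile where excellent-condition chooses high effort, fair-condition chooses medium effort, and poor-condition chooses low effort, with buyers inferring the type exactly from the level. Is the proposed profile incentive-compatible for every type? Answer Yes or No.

No

Separating prices: high effort → 32, medium effort → 25, low effort → 14.
excellent-condition (assigned high effort): low effort: 14 − 0 = 14; medium effort: 25 − 2 = 23; high effort: 32 − 4 = 28. excellent-condition stays.
fair-condition (assigned medium effort): low effort: 14 − 0 = 14; medium effort: 25 − 3 = 22; high effort: 32 − 6 = 26. fair-condition prefers high effort.
poor-condition (assigned low effort): low effort: 14 − 0 = 14; medium effort: 25 − 6 = 19; high effort: 32 − 12 = 20. poor-condition prefers high effort.
At least one type deviates; the separating profile fails.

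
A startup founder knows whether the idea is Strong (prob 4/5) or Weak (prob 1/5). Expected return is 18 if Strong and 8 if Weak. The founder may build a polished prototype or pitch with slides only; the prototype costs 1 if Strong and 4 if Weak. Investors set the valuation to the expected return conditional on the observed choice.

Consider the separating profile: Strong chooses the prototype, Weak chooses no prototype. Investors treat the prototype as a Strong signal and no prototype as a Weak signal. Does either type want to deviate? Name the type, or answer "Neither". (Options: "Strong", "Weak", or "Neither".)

Weak

The prototype pays 18; no prototype pays 8.
Strong: assigned the prototype, nets 18 − 1 = 17; deviating to no prototype nets 8.
Weak: assigned no prototype, nets 8; deviating to the prototype nets 18 − 4 = 14.
The Weak type gains 6 by deviating.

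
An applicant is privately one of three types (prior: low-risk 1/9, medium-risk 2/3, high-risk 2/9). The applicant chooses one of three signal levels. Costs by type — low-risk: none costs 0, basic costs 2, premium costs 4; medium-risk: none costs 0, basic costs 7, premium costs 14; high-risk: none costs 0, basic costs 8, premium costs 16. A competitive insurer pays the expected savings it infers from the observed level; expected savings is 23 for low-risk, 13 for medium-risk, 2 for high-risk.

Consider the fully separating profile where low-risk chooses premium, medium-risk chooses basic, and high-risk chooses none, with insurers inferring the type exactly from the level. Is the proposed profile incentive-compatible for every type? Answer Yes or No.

No

Separating rebates: premium → 23, basic → 13, none → 2.
low-risk (assigned premium): none: 2 − 0 = 2; basic: 13 − 2 = 11; premium: 23 − 4 = 19. low-risk stays.
medium-risk (assigned basic): none: 2 − 0 = 2; basic: 13 − 7 = 6; premium: 23 − 14 = 9. medium-risk prefers premium.
high-risk (assigned none): none: 2 − 0 = 2; basic: 13 − 8 = 5; premium: 23 − 16 = 7. high-risk prefers premium.
At least one type deviates; the separating profile fails.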